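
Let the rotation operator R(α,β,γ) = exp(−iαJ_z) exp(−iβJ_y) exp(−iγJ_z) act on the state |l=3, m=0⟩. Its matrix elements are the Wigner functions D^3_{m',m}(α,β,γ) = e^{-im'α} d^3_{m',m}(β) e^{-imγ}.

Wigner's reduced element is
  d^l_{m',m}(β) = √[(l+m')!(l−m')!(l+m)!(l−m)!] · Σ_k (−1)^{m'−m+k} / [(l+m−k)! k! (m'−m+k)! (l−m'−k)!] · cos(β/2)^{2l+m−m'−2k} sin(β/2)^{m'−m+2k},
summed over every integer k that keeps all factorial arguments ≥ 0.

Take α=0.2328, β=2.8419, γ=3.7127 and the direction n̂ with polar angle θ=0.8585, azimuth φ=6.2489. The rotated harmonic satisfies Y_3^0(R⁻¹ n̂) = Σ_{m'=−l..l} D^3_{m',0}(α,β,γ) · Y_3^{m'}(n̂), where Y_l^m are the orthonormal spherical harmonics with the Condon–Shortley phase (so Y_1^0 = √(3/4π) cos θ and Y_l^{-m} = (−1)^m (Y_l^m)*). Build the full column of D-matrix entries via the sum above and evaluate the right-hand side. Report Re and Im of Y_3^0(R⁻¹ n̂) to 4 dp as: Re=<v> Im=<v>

Need the full column D^3_{m',0} for m'=−3..3 at α=0.2328, β=2.8419, γ=3.7127.
cos(β/2)=0.149286, sin(β/2)=0.988794
d^3_{-3,0}: single k=3 term ⇒ +0.014384;  D = +0.011017+0.009249i
d^3_{-2,0}: k∈[2..3] ⇒ +0.002660 -0.116687 = -0.114027;  D = -0.101889-0.051194i
d^3_{-1,0}: k∈[1..3] ⇒ +0.000254 -0.033426 +0.488809 = +0.455637;  D = +0.443346+0.105117i
d^3_{0,0}: k∈[0..3] ⇒ +0.000011 -0.004371 +0.191737 -0.934620 = -0.747243;  D = -0.747243+0.000000i
d^3_{1,0}: k∈[0..2] ⇒ -0.000254 +0.033426 -0.488809 = -0.455637;  D = -0.443346+0.105117i
d^3_{2,0}: k∈[0..1] ⇒ +0.002660 -0.116687 = -0.114027;  D = -0.101889+0.051194i
d^3_{3,0}: single k=0 term ⇒ -0.014384;  D = -0.011017+0.009249i
Y_3^{m'}(θ=0.8585,φ=6.2489) and Σ D·Y over m':
  (+0.0110+0.0092i)·(+0.1799+0.0186i)  (-0.1019-0.0512i)·(+0.3817+0.0262i)  (+0.4433+0.1051i)·(+0.2777+0.0095i)  (-0.7472+0.0000i)·(-0.2108+0.0000i)  (-0.4433+0.1051i)·(-0.2777+0.0095i)  (-0.1019+0.0512i)·(+0.3817-0.0262i)  (-0.0110+0.0092i)·(-0.1799+0.0186i)
Y_3^0(R⁻¹ n̂) = +0.330213-0.000000i

Re=0.3302 Im=0.0000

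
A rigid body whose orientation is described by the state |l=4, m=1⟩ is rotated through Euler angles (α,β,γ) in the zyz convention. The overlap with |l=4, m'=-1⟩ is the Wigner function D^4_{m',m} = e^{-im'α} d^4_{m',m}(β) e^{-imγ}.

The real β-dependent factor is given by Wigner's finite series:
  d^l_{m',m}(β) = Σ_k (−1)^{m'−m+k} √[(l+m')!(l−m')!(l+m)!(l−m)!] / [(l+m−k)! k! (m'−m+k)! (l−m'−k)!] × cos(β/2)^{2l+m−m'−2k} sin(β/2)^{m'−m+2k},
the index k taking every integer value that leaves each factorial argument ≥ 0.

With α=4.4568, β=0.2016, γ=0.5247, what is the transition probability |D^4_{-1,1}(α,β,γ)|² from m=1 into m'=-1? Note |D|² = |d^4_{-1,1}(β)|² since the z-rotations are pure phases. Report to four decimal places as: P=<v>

P=0.0091

D^4_{-1,1}(4.4568,0.2016,0.5247) = e^{-i·-1·4.4568}·d^4_{-1,1}(0.2016)·e^{-i·1·0.5247}. Compute d first:
Half-angle: c=0.994924, s=0.100629. N=√(6·120·120·6)=720.000000
Admissible k: 2..5 (factorial args all ≥0)
  k=2: (−1)^0·720.0000/(72)·0.9949^6·0.1006^2 = +0.098218
  k=3: (−1)^1·720.0000/(24)·0.9949^4·0.1006^4 = -0.003014
  k=4: (−1)^2·720.0000/(48)·0.9949^2·0.1006^6 = +0.000015
  k=5: (−1)^3·720.0000/(720)·0.9949^0·0.1006^8 = -0.000000
d^4_{-1,1}(0.2016) = +0.098218 -0.003014 +0.000015 -0.000000 = +0.095219
|D^4_{-1,1}|² = |d^4_{-1,1}(β)|² = (+0.095219)² = 0.009067 (the z-rotation phases have unit modulus)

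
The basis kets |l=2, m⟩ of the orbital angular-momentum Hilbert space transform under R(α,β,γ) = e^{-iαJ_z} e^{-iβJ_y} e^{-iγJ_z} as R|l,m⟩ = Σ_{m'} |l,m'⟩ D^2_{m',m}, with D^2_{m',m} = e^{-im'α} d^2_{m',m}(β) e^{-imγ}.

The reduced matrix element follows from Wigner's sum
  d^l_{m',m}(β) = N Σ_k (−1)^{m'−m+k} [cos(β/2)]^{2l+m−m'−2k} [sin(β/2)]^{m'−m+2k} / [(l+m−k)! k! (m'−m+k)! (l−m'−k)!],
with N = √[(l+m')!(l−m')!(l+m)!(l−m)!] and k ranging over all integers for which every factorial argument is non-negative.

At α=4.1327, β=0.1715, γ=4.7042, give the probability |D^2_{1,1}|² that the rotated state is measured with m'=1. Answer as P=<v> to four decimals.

Split into d^2_{1,1}(β=0.1715) × two z-phases.
Half-angle: c=0.996326, s=0.085645. N=√(6·1·6·1)=6.000000
The bounds max(0,m−m')=0 and min(l+m,l−m')=1 give 2 terms
  k=0: (−1)^0·6.0000/(6)·0.9963^4·0.0856^0 = +0.985384
  k=1: (−1)^1·6.0000/(2)·0.9963^2·0.0856^2 = -0.021844
d^2_{1,1}(0.1715) = +0.985384 -0.021844 = +0.963540
|D^2_{1,1}|² = |d^2_{1,1}(β)|² = (+0.963540)² = 0.928409 (the z-rotation phases have unit modulus)

P=0.9284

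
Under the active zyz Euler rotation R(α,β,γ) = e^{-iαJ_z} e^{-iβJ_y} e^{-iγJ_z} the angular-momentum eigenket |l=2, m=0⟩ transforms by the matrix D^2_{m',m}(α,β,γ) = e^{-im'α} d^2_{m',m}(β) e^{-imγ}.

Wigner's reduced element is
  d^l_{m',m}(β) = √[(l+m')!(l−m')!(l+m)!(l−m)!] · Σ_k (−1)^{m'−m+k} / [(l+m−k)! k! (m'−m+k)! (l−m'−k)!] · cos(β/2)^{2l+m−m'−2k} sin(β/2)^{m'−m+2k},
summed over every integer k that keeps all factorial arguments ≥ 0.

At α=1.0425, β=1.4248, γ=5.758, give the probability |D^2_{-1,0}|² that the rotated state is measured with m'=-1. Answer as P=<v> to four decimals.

D^2_{-1,0}(1.0425,1.4248,5.758) = e^{-i·-1·1.0425}·d^2_{-1,0}(1.4248)·e^{-i·0·5.758}. Compute d first:
c=cos(1.4248/2)=0.756795, s=sin(1.4248/2)=0.653652; N=√[1·6·2·2]=4.898979
Admissible k: 1..2 (factorial args all ≥0)
  k=1: (−1)^0·4.8990/(2)·0.7568^3·0.6537^1 = +0.693997
  k=2: (−1)^1·4.8990/(2)·0.7568^1·0.6537^3 = -0.517719
d^2_{-1,0}(1.4248) = +0.693997 -0.517719 = +0.176278
|D^2_{-1,0}|² = |d^2_{-1,0}(β)|² = (+0.176278)² = 0.031074 (the z-rotation phases have unit modulus)

P=0.0311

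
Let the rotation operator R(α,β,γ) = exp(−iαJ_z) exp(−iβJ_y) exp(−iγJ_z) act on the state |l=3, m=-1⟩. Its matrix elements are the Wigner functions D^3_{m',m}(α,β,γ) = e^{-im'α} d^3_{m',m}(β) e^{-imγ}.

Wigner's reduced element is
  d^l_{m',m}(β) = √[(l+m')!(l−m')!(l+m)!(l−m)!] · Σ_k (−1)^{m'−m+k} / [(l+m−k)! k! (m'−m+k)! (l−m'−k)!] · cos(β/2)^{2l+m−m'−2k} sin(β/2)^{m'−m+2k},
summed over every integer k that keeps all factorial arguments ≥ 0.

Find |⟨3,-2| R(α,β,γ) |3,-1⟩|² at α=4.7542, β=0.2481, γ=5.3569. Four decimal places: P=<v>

P=0.1331

D^3_{-2,-1}(4.7542,0.2481,5.3569) = e^{-i·-2·4.7542}·d^3_{-2,-1}(0.2481)·e^{-i·-1·5.3569}. Compute d first:
c=cos(0.2481/2)=0.992316, s=sin(0.2481/2)=0.123732; N=√[1·120·2·24]=75.894664
Admissible k: 1..2 (factorial args all ≥0)
  k=1: (−1)^0·75.8947/(24)·0.9923^5·0.1237^1 = +0.376471
  k=2: (−1)^1·75.8947/(12)·0.9923^3·0.1237^3 = -0.011706
d^3_{-2,-1}(0.2481) = +0.376471 -0.011706 = +0.364765
|D^3_{-2,-1}|² = |d^3_{-2,-1}(β)|² = (+0.364765)² = 0.133053 (the z-rotation phases have unit modulus)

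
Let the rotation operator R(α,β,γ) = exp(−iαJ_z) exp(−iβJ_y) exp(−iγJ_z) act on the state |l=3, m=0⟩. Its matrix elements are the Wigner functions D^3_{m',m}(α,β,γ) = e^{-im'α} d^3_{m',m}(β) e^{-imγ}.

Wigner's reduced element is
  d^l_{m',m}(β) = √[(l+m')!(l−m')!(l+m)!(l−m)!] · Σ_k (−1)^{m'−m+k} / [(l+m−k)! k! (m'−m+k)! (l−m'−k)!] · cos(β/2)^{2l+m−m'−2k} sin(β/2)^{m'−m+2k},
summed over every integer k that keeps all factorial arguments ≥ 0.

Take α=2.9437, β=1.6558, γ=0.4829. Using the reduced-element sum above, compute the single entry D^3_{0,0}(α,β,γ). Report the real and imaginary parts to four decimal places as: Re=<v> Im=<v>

Re=0.1258 Im=0.0000

D^3_{0,0}(2.9437,1.6558,0.4829) = e^{-i·0·2.9437}·d^3_{0,0}(1.6558)·e^{-i·0·0.4829}. Compute d first:
With c≡cos(β/2)=0.676424 and s≡sin(β/2)=0.736513, N=[6·6·6·6]^{1/2}=36.000000
Admissible k: 0..3 (factorial args all ≥0)
  k=0: (−1)^0·36.0000/(36)·0.6764^6·0.7365^0 = +0.095789
  k=1: (−1)^1·36.0000/(4)·0.6764^4·0.7365^2 = -1.022065
  k=2: (−1)^2·36.0000/(4)·0.6764^2·0.7365^4 = +1.211716
  k=3: (−1)^3·36.0000/(36)·0.6764^0·0.7365^6 = -0.159618
d^3_{0,0}(1.6558) = +0.095789 -1.022065 +1.211716 -0.159618 = +0.125822
Attach z-rotation phases: D = e^{-i(0)(2.9437)}·(+0.125822)·e^{-i(0)(0.4829)} = +0.125822+0.000000i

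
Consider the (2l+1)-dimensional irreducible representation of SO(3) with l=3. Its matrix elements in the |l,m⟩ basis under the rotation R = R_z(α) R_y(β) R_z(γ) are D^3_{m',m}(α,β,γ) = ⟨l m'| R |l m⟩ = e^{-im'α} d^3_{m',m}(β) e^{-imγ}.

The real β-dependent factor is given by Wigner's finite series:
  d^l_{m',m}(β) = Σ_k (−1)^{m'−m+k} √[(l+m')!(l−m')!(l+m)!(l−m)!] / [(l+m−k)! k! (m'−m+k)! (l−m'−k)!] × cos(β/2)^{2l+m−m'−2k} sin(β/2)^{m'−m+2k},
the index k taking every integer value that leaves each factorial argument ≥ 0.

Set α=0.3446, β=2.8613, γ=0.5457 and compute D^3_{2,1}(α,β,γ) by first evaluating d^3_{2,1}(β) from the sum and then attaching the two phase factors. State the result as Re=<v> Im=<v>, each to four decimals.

D^3_{2,1}(0.3446,2.8613,0.5457) = e^{-i·2·0.3446}·d^3_{2,1}(2.8613)·e^{-i·1·0.5457}. Compute d first:
With c≡cos(β/2)=0.139688 and s≡sin(β/2)=0.990196, N=[120·1·24·2]^{1/2}=75.894664
The bounds max(0,m−m')=0 and min(l+m,l−m')=1 give 2 terms
  k=0: (−1)^1·75.8947/(24)·0.1397^5·0.9902^1 = -0.000167
  k=1: (−1)^2·75.8947/(12)·0.1397^3·0.9902^3 = +0.016737
d^3_{2,1}(2.8613) = -0.000167 +0.016737 = +0.016570
D = (+0.771755-0.635920i)·(+0.016570)·(+0.854764-0.519017i) = +0.005462-0.015644i

Re=0.0055 Im=-0.0156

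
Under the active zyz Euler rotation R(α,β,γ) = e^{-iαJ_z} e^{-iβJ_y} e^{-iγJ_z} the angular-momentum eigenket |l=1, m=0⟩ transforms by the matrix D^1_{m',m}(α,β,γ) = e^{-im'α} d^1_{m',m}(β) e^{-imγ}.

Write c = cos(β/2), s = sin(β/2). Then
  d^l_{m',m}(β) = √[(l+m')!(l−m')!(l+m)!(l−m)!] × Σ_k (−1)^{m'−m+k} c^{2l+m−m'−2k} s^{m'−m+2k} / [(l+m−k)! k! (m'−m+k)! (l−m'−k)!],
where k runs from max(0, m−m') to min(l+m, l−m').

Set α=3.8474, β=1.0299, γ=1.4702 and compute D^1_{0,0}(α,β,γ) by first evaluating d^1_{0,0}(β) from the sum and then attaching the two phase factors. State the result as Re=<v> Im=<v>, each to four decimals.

Re=0.5149 Im=0.0000

D^1_{0,0}(3.8474,1.0299,1.4702) = e^{-i·0·3.8474}·d^1_{0,0}(1.0299)·e^{-i·0·1.4702}. Compute d first:
Half-angle: c=0.870317, s=0.492491. N=√(1·1·1·1)=1.000000
The bounds max(0,m−m')=0 and min(l+m,l−m')=1 give 2 terms
  k=0: (−1)^0·1.0000/(1)·0.8703^2·0.4925^0 = +0.757452
  k=1: (−1)^1·1.0000/(1)·0.8703^0·0.4925^2 = -0.242548
d^1_{0,0}(1.0299) = +0.757452 -0.242548 = +0.514905
Phases: e^{-i·(0)·3.8474}=+1.000000+0.000000i, e^{-i·(0)·1.4702}=+1.000000+0.000000i ⇒ D=+0.514905+0.000000i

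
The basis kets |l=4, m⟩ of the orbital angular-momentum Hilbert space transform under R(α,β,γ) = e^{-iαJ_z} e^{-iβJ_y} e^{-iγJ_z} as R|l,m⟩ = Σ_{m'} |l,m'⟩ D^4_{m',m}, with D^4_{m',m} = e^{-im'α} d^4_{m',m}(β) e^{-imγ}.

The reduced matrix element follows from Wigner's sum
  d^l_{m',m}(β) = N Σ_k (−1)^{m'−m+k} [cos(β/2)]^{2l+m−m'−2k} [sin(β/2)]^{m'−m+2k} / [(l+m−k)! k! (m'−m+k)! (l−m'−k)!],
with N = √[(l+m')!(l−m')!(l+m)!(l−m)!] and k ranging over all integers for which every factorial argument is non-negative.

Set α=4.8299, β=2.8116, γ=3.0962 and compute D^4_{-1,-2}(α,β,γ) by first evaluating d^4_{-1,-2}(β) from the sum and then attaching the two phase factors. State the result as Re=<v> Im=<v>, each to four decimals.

Re=-0.0015 Im=0.0561

D^4_{-1,-2}(4.8299,2.8116,3.0962) = e^{-i·-1·4.8299}·d^4_{-1,-2}(2.8116)·e^{-i·-2·3.0962}. Compute d first:
c=cos(2.8116/2)=0.164249, s=sin(2.8116/2)=0.986419; N=√[6·120·2·720]=1018.233765
k∈{0,1,2} keeps every argument non-negative
  k=0: (−1)^1·1018.2338/(240)·0.1642^7·0.9864^1 = -0.000013
  k=1: (−1)^2·1018.2338/(48)·0.1642^5·0.9864^3 = +0.002434
  k=2: (−1)^3·1018.2338/(72)·0.1642^3·0.9864^5 = -0.058523
d^4_{-1,-2}(2.8116) = -0.000013 +0.002434 -0.058523 = -0.056103
Phases: e^{-i·(-1)·4.8299}=+0.117241-0.993104i, e^{-i·(-2)·3.0962}=+0.995882-0.090661i ⇒ D=-0.001499+0.056083i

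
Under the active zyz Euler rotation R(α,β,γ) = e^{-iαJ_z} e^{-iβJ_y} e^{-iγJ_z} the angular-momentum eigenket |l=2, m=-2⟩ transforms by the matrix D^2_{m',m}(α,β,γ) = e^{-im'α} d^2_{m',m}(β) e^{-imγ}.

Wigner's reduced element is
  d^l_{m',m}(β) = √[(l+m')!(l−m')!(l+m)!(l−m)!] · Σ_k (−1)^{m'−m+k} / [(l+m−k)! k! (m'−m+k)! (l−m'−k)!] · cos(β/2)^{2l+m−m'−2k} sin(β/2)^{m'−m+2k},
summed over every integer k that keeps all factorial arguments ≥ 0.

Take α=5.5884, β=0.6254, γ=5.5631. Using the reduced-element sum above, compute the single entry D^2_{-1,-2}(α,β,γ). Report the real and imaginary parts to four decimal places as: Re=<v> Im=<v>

First d^2_{-1,-2}(β=0.6254), then the phase factors e^{-i(-1)α} and e^{-i(-2)γ}:
c=cos(0.6254/2)=0.951506, s=sin(0.6254/2)=0.307629; N=√[1·6·1·24]=12.000000
The bounds max(0,m−m')=0 and min(l+m,l−m')=0 give 1 term
  k=0: (−1)^1·12.0000/(6)·0.9515^3·0.3076^1 = -0.530020
d^2_{-1,-2}(0.6254) = -0.530020
D = (+0.768191-0.640221i)·(-0.530020)·(+0.130255-0.991481i) = +0.283405+0.447887i

Re=0.2834 Im=0.4479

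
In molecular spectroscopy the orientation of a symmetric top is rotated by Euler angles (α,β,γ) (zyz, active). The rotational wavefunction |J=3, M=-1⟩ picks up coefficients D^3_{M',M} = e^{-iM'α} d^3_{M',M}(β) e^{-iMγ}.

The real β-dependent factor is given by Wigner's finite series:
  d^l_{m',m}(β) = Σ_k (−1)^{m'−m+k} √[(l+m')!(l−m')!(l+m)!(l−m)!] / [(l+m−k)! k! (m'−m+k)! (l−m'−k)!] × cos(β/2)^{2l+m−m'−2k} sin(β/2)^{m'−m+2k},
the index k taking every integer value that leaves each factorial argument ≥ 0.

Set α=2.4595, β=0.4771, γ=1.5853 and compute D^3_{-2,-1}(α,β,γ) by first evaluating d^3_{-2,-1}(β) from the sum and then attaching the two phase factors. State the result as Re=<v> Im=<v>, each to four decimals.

D^3_{-2,-1}(2.4595,0.4771,1.5853) = e^{-i·-2·2.4595}·d^3_{-2,-1}(0.4771)·e^{-i·-1·1.5853}. Compute d first:
c=cos(0.4771/2)=0.971682, s=sin(0.4771/2)=0.236294; N=√[1·120·2·24]=75.894664
The bounds max(0,m−m')=1 and min(l+m,l−m')=2 give 2 terms
  k=1: (−1)^0·75.8947/(24)·0.9717^5·0.2363^1 = +0.647251
  k=2: (−1)^1·75.8947/(12)·0.9717^3·0.2363^3 = -0.076553
d^3_{-2,-1}(0.4771) = +0.647251 -0.076553 = +0.570698
Attach z-rotation phases: D = e^{-i(-2)(2.4595)}·(+0.570698)·e^{-i(-1)(1.5853)} = +0.556804+0.125164i

Re=0.5568 Im=0.1252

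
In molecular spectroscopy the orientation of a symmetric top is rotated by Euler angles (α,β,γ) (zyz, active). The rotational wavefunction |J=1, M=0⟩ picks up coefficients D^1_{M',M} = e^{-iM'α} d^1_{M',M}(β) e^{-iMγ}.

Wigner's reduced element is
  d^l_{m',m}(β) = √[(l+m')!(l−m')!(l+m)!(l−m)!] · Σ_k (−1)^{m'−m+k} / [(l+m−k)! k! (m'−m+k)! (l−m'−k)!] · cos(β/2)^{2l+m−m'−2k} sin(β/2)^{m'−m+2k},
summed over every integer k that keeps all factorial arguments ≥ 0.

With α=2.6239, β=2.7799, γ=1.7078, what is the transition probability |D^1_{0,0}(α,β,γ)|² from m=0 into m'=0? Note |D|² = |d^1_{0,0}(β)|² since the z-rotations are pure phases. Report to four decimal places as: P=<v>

P=0.8748

D^1_{0,0}(2.6239,2.7799,1.7078) = e^{-i·0·2.6239}·d^1_{0,0}(2.7799)·e^{-i·0·1.7078}. Compute d first:
c=cos(2.7799/2)=0.179862, s=sin(2.7799/2)=0.983692; N=√[1·1·1·1]=1.000000
k: max(0,(0)−(0))=0 … min(1+(0),1−(0))=1
  k=0: (−1)^0·1.0000/(1)·0.1799^2·0.9837^0 = +0.032350
  k=1: (−1)^1·1.0000/(1)·0.1799^0·0.9837^2 = -0.967650
d^1_{0,0}(2.7799) = +0.032350 -0.967650 = -0.935299
|D^1_{0,0}|² = |d^1_{0,0}(β)|² = (-0.935299)² = 0.874785 (the z-rotation phases have unit modulus)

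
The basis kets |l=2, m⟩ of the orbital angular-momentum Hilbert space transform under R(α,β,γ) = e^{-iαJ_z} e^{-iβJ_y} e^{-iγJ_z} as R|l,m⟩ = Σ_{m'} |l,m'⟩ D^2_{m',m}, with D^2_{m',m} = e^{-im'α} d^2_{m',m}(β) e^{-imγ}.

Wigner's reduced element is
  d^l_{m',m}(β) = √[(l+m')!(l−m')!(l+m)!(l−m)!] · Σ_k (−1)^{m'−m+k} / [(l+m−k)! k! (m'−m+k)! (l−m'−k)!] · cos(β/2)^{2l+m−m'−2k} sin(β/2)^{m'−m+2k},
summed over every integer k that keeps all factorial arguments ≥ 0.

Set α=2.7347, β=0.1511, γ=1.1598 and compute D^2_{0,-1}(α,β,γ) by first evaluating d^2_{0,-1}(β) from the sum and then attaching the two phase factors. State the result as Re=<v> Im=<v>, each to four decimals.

D^2_{0,-1}(2.7347,0.1511,1.1598) = e^{-i·0·2.7347}·d^2_{0,-1}(0.1511)·e^{-i·-1·1.1598}. Compute d first:
With c≡cos(β/2)=0.997147 and s≡sin(β/2)=0.075478, N=[2·2·1·6]^{1/2}=4.898979
k: max(0,(-1)−(0))=0 … min(2+(-1),2−(0))=1
  k=0: (−1)^1·4.8990/(2)·0.9971^3·0.0755^1 = -0.183305
  k=1: (−1)^2·4.8990/(2)·0.9971^1·0.0755^3 = +0.001050
d^2_{0,-1}(0.1511) = -0.183305 +0.001050 = -0.182255
Attach z-rotation phases: D = e^{-i(0)(2.7347)}·(-0.182255)·e^{-i(-1)(1.1598)} = -0.072815-0.167077i

Re=-0.0728 Im=-0.1671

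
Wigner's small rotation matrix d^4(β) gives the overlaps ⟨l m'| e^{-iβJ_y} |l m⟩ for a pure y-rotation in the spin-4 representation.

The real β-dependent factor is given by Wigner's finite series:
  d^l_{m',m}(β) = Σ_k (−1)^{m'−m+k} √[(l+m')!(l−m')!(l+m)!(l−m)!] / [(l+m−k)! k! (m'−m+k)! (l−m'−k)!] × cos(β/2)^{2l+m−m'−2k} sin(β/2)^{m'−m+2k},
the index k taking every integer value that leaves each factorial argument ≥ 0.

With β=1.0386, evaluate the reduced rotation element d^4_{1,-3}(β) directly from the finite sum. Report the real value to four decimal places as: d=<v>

d=0.3665

d^4_{1,-3}(β=1.0386) via Wigner's sum:
With c≡cos(β/2)=0.868167 and s≡sin(β/2)=0.496273, N=[120·6·1·5040]^{1/2}=1904.940944
k∈{0,1} keeps every argument non-negative
  k=0: (−1)^4·1904.9409/(144)·0.8682^4·0.4963^4 = +0.455840
  k=1: (−1)^5·1904.9409/(240)·0.8682^2·0.4963^6 = -0.089371
d^4_{1,-3}(1.0386) = +0.455840 -0.089371 = +0.366469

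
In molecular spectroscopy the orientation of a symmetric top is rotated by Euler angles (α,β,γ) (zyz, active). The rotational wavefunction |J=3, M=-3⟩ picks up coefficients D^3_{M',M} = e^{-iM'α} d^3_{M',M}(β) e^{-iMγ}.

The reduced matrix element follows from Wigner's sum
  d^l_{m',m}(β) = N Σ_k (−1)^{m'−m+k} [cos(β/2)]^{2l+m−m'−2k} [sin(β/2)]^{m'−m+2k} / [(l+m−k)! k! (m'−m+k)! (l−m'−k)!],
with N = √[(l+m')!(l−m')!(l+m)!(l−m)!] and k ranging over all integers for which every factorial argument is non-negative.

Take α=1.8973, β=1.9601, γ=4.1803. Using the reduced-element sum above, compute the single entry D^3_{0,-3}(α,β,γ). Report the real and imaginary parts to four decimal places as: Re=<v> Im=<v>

Re=-0.4425 Im=0.0113

First d^3_{0,-3}(β=1.9601), then the phase factors e^{-i(0)α} and e^{-i(-3)γ}:
c=cos(1.9601/2)=0.556981, s=sin(1.9601/2)=0.830525; N=√[6·6·1·720]=160.996894
k: max(0,(-3)−(0))=0 … min(3+(-3),3−(0))=0
  k=0: (−1)^3·160.9969/(36)·0.5570^3·0.8305^3 = -0.442685
d^3_{0,-3}(1.9601) = -0.442685
Phases: e^{-i·(0)·1.8973}=+1.000000+0.000000i, e^{-i·(-3)·4.1803}=+0.999676-0.025468i ⇒ D=-0.442541+0.011274i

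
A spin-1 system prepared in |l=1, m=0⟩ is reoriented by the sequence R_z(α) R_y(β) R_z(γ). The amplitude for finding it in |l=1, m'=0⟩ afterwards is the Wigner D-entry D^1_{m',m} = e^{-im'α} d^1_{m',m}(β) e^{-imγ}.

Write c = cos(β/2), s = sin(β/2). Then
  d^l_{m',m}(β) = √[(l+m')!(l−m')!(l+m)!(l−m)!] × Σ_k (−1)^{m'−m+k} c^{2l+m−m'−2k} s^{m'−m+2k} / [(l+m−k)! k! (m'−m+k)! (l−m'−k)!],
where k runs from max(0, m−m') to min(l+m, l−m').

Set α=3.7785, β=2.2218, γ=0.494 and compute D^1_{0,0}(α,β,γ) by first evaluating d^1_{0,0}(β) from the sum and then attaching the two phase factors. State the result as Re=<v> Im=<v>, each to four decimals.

Split into d^1_{0,0}(β=2.2218) × two z-phases.
With c≡cos(β/2)=0.443855 and s≡sin(β/2)=0.896099, N=[1·1·1·1]^{1/2}=1.000000
k: max(0,(0)−(0))=0 … min(1+(0),1−(0))=1
  k=0: (−1)^0·1.0000/(1)·0.4439^2·0.8961^0 = +0.197007
  k=1: (−1)^1·1.0000/(1)·0.4439^0·0.8961^2 = -0.802993
d^1_{0,0}(2.2218) = +0.197007 -0.802993 = -0.605985
D = (+1.000000+0.000000i)·(-0.605985)·(+1.000000+0.000000i) = -0.605985+0.000000i

Re=-0.6060 Im=0.0000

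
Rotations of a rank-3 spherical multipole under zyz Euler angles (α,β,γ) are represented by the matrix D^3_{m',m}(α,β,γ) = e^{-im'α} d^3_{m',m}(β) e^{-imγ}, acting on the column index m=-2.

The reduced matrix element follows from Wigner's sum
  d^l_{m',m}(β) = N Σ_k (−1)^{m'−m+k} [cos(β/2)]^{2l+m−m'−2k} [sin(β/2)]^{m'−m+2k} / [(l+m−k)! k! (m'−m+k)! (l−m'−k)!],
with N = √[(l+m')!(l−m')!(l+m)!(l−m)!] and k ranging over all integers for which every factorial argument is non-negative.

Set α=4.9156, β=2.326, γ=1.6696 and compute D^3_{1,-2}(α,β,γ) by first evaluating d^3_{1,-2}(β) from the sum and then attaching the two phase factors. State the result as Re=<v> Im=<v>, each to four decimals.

Split into d^3_{1,-2}(β=2.326) × two z-phases.
With c≡cos(β/2)=0.396587 and s≡sin(β/2)=0.917997, N=[24·2·1·120]^{1/2}=75.894664
Admissible k: 0..1 (factorial args all ≥0)
  k=0: (−1)^3·75.8947/(12)·0.3966^3·0.9180^3 = -0.305190
  k=1: (−1)^4·75.8947/(24)·0.3966^1·0.9180^5 = +0.817608
d^3_{1,-2}(2.326) = -0.305190 +0.817608 = +0.512418
D = (+0.201815+0.979424i)·(+0.512418)·(-0.980539-0.196324i) = -0.002871-0.512410i

Re=-0.0029 Im=-0.5124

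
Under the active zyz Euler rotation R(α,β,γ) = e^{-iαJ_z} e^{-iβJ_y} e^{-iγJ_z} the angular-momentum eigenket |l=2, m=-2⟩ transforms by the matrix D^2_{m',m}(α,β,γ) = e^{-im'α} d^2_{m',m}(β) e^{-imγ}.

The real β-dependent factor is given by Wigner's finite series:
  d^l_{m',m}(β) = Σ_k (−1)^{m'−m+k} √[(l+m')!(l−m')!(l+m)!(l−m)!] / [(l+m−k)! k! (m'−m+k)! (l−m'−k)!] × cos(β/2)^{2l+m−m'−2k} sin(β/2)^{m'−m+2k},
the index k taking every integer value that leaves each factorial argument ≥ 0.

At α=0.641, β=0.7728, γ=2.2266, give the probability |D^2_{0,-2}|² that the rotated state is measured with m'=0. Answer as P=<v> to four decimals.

D^2_{0,-2}(0.641,0.7728,2.2266) = e^{-i·0·0.641}·d^2_{0,-2}(0.7728)·e^{-i·-2·2.2266}. Compute d first:
Half-angle: c=0.926272, s=0.376856. N=√(2·2·1·24)=9.797959
The bounds max(0,m−m')=0 and min(l+m,l−m')=0 give 1 term
  k=0: (−1)^2·9.7980/(4)·0.9263^2·0.3769^2 = +0.298472
d^2_{0,-2}(0.7728) = +0.298472
|D^2_{0,-2}|² = |d^2_{0,-2}(β)|² = (+0.298472)² = 0.089086 (the z-rotation phases have unit modulus)

P=0.0891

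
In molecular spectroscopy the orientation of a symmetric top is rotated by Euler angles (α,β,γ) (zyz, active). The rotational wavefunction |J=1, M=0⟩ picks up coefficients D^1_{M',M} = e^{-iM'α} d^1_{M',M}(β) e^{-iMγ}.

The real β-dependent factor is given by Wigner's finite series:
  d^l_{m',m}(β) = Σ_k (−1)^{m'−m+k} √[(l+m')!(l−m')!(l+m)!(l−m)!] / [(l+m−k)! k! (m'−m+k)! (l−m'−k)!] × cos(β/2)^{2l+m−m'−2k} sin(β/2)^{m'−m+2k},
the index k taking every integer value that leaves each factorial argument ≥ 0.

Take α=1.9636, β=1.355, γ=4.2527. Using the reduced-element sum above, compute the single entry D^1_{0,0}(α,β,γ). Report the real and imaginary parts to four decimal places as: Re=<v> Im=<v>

Re=0.2141 Im=0.0000

D^1_{0,0}(1.9636,1.355,4.2527) = e^{-i·0·1.9636}·d^1_{0,0}(1.355)·e^{-i·0·4.2527}. Compute d first:
With c≡cos(β/2)=0.779142 and s≡sin(β/2)=0.626847, N=[1·1·1·1]^{1/2}=1.000000
Admissible k: 0..1 (factorial args all ≥0)
  k=0: (−1)^0·1.0000/(1)·0.7791^2·0.6268^0 = +0.607063
  k=1: (−1)^1·1.0000/(1)·0.7791^0·0.6268^2 = -0.392937
d^1_{0,0}(1.355) = +0.607063 -0.392937 = +0.214125
D = (+1.000000+0.000000i)·(+0.214125)·(+1.000000+0.000000i) = +0.214125+0.000000i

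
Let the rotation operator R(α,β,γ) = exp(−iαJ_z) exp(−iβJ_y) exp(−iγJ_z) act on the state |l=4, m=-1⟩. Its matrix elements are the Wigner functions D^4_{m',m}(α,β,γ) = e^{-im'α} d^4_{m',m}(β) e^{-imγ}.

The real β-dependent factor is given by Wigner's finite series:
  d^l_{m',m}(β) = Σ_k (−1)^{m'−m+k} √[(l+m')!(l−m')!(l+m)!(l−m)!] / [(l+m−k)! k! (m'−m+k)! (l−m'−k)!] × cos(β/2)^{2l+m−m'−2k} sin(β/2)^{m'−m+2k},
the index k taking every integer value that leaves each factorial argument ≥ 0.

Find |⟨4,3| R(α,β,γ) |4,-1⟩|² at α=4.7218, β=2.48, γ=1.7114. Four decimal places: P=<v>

P=0.2318

D^4_{3,-1}(4.7218,2.48,1.7114) = e^{-i·3·4.7218}·d^4_{3,-1}(2.48)·e^{-i·-1·1.7114}. Compute d first:
With c≡cos(β/2)=0.324796 and s≡sin(β/2)=0.945784, N=[5040·1·6·120]^{1/2}=1904.940944
The bounds max(0,m−m')=0 and min(l+m,l−m')=1 give 2 terms
  k=0: (−1)^4·1904.9409/(144)·0.3248^4·0.9458^4 = +0.117796
  k=1: (−1)^5·1904.9409/(240)·0.3248^2·0.9458^6 = -0.599300
d^4_{3,-1}(2.48) = +0.117796 -0.599300 = -0.481504
|D^4_{3,-1}|² = |d^4_{3,-1}(β)|² = (-0.481504)² = 0.231846 (the z-rotation phases have unit modulus)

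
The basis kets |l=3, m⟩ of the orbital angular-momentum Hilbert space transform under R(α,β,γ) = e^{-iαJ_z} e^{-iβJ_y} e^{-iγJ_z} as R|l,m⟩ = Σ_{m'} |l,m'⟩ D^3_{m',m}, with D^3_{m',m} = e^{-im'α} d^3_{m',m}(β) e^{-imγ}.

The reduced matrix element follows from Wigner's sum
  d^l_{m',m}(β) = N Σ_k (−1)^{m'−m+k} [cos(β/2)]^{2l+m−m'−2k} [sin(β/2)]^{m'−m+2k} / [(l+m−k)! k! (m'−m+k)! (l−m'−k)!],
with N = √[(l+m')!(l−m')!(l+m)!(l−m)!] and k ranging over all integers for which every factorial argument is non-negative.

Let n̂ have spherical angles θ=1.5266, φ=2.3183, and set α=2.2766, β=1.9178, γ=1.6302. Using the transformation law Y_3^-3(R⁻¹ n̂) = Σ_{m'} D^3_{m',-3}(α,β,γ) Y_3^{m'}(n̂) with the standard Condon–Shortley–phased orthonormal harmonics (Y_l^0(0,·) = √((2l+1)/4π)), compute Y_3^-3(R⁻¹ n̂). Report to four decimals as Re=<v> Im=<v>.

Need the full column D^3_{m',-3} for m'=−3..3 at α=2.2766, β=1.9178, γ=1.6302.
cos(β/2)=0.574421, sin(β/2)=0.818560
d^3_{-3,-3}: single k=0 term ⇒ +0.035924;  D = +0.023818-0.026893i
d^3_{-2,-3}: single k=0 term ⇒ -0.125394;  D = +0.125371+0.002385i
d^3_{-1,-3}: single k=0 term ⇒ +0.282532;  D = +0.179140+0.218479i
d^3_{0,-3}: single k=0 term ⇒ -0.464898;  D = -0.082412+0.457535i
d^3_{1,-3}: single k=0 term ⇒ +0.573731;  D = -0.495716+0.288848i
d^3_{2,-3}: single k=0 term ⇒ -0.517081;  D = -0.487928-0.171172i
d^3_{3,-3}: single k=0 term ⇒ +0.300818;  D = -0.108333-0.280634i
Y_3^{m'}(θ=1.5266,φ=2.3183) and Σ D·Y over m':
  (+0.0238-0.0269i)·(+0.3256-0.2589i)  (+0.1254+0.0024i)·(-0.0034+0.0449i)  (+0.1791+0.2185i)·(+0.2173+0.2345i)  (-0.0824+0.4575i)·(-0.0493+0.0000i)  (-0.4957+0.2888i)·(-0.2173+0.2345i)  (-0.4879-0.1712i)·(-0.0034-0.0449i)  (-0.1083-0.2806i)·(-0.3256-0.2589i)
Y_3^-3(R⁻¹ n̂) = -0.011362+0.020560i

Re=-0.0114 Im=0.0206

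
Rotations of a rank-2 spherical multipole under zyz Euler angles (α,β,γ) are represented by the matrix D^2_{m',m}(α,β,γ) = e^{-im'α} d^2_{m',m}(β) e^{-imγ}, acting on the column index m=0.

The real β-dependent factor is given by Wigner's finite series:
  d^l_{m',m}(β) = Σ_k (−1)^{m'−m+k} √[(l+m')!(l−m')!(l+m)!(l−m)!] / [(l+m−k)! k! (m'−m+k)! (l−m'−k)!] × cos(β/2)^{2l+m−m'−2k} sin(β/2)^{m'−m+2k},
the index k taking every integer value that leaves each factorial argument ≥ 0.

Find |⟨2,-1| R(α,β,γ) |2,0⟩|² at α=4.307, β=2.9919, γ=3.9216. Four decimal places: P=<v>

P=0.0326

D^2_{-1,0}(4.307,2.9919,3.9216) = e^{-i·-1·4.307}·d^2_{-1,0}(2.9919)·e^{-i·0·3.9216}. Compute d first:
Half-angle: c=0.074776, s=0.997200. N=√(1·6·2·2)=4.898979
The bounds max(0,m−m')=1 and min(l+m,l−m')=2 give 2 terms
  k=1: (−1)^0·4.8990/(2)·0.0748^3·0.9972^1 = +0.001021
  k=2: (−1)^1·4.8990/(2)·0.0748^1·0.9972^3 = -0.181630
d^2_{-1,0}(2.9919) = +0.001021 -0.181630 = -0.180609
|D^2_{-1,0}|² = |d^2_{-1,0}(β)|² = (-0.180609)² = 0.032620 (the z-rotation phases have unit modulus)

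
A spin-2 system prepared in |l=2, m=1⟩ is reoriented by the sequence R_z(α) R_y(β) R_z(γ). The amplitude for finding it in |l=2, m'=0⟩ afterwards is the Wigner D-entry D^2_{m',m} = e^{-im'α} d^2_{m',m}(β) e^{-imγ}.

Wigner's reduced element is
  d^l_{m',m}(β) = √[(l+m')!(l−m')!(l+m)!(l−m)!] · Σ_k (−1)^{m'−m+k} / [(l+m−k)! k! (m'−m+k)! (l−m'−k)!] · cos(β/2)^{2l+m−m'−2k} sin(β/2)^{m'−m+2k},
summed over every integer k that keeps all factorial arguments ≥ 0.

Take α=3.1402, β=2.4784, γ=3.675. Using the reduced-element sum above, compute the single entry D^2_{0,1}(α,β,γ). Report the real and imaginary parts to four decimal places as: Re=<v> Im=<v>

Re=0.5116 Im=-0.3021

D^2_{0,1}(3.1402,2.4784,3.675) = e^{-i·0·3.1402}·d^2_{0,1}(2.4784)·e^{-i·1·3.675}. Compute d first:
Half-angle: c=0.325553, s=0.945524. N=√(2·2·6·1)=4.898979
k∈{1,2} keeps every argument non-negative
  k=1: (−1)^0·4.8990/(2)·0.3256^3·0.9455^1 = +0.079912
  k=2: (−1)^1·4.8990/(2)·0.3256^1·0.9455^3 = -0.674085
d^2_{0,1}(2.4784) = +0.079912 -0.674085 = -0.594173
Phases: e^{-i·(0)·3.1402}=+1.000000+0.000000i, e^{-i·(1)·3.675}=-0.861080+0.508470i ⇒ D=+0.511630-0.302119i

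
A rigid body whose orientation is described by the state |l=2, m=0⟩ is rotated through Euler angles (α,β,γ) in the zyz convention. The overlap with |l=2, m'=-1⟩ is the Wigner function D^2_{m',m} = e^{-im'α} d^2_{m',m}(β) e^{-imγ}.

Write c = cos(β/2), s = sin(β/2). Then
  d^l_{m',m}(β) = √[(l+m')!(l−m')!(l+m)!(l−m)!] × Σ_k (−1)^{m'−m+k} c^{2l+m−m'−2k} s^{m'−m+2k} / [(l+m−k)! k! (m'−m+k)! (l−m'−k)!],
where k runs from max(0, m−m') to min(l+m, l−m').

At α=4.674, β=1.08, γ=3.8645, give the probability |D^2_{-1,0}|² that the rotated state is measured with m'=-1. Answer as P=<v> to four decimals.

P=0.2592

Split into d^2_{-1,0}(β=1.08) × two z-phases.
Half-angle: c=0.857709, s=0.514136. N=√(1·6·2·2)=4.898979
k: max(0,(0)−(-1))=1 … min(2+(0),2−(-1))=2
  k=1: (−1)^0·4.8990/(2)·0.8577^3·0.5141^1 = +0.794645
  k=2: (−1)^1·4.8990/(2)·0.8577^1·0.5141^3 = -0.285528
d^2_{-1,0}(1.08) = +0.794645 -0.285528 = +0.509116
|D^2_{-1,0}|² = |d^2_{-1,0}(β)|² = (+0.509116)² = 0.259199 (the z-rotation phases have unit modulus)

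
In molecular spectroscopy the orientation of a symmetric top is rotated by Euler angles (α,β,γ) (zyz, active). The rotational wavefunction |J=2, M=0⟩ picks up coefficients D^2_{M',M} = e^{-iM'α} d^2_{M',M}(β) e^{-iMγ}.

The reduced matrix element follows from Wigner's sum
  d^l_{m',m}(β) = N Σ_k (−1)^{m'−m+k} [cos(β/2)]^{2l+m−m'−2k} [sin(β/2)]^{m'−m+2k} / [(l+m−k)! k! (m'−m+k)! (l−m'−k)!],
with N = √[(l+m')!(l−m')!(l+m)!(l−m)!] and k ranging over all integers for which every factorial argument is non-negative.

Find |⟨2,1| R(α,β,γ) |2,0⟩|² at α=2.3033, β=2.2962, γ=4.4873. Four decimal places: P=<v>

P=0.3696

First d^2_{1,0}(β=2.2962), then the phase factors e^{-i(1)α} and e^{-i(0)γ}:
With c≡cos(β/2)=0.410221 and s≡sin(β/2)=0.911986, N=[6·1·2·2]^{1/2}=4.898979
k∈{0,1} keeps every argument non-negative
  k=0: (−1)^1·4.8990/(2)·0.4102^3·0.9120^1 = -0.154212
  k=1: (−1)^2·4.8990/(2)·0.4102^1·0.9120^3 = +0.762181
d^2_{1,0}(2.2962) = -0.154212 +0.762181 = +0.607969
|D^2_{1,0}|² = |d^2_{1,0}(β)|² = (+0.607969)² = 0.369627 (the z-rotation phases have unit modulus)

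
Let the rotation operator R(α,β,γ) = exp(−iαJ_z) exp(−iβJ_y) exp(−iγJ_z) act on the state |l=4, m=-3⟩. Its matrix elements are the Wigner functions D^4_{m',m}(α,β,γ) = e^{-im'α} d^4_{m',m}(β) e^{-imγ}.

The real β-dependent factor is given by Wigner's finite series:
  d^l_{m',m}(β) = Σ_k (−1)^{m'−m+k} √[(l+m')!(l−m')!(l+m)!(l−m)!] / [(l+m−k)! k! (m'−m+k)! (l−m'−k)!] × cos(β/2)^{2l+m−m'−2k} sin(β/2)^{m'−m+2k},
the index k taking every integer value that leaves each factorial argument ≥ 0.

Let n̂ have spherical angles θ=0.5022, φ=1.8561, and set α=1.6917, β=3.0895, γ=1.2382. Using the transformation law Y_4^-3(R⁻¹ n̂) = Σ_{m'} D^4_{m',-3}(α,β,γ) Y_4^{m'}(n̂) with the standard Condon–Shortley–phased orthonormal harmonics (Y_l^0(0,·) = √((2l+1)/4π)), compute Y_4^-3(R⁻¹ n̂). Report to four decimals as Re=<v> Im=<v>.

Need the full column D^4_{m',-3} for m'=−4..4 at α=1.6917, β=3.0895, γ=1.2382.
cos(β/2)=0.026043, sin(β/2)=0.999661
d^4_{-4,-3}: single k=1 term ⇒ +0.000000;  D = -0.000000-0.000000i
d^4_{-3,-3}: k∈[0..1] ⇒ +0.000000 -0.000000 = -0.000000;  D = +0.000000-0.000000i
d^4_{-2,-3}: k∈[0..1] ⇒ -0.000000 +0.000000 = +0.000000;  D = +0.000000+0.000000i
d^4_{-1,-3}: k∈[0..1] ⇒ +0.000000 -0.000006 = -0.000006;  D = -0.000004+0.000005i
d^4_{0,-3}: k∈[0..1] ⇒ -0.000000 +0.000209 = +0.000209;  D = -0.000175-0.000113i
d^4_{1,-3}: k∈[0..1] ⇒ +0.000006 -0.005373 = -0.005366;  D = +0.002344-0.004827i
d^4_{2,-3}: k∈[0..1] ⇒ -0.000198 +0.097214 = +0.097016;  D = +0.091744+0.031548i
d^4_{3,-3}: k∈[0..1] ⇒ +0.004738 -0.997290 = -0.992552;  D = -0.207195+0.970685i
d^4_{4,-3}: single k=0 term ⇒ -0.073487;  D = +0.073194+0.006560i
Y_4^{m'}(θ=0.5022,φ=1.8561) and Σ D·Y over m':
  (-0.0000-0.0000i)·(+0.0099-0.0216i)  (+0.0000-0.0000i)·(+0.0924+0.0802i)  (+0.0000+0.0000i)·(-0.2856+0.1833i)  (-0.0000+0.0000i)·(-0.1336-0.4555i)  (-0.0002-0.0001i)·(+0.0646+0.0000i)  (+0.0023-0.0048i)·(+0.1336-0.4555i)  (+0.0917+0.0315i)·(-0.2856-0.1833i)  (-0.2072+0.9707i)·(-0.0924+0.0802i)  (+0.0732+0.0066i)·(+0.0099+0.0216i)
Y_4^-3(R⁻¹ n̂) = -0.080445-0.132215i

Re=-0.0804 Im=-0.1322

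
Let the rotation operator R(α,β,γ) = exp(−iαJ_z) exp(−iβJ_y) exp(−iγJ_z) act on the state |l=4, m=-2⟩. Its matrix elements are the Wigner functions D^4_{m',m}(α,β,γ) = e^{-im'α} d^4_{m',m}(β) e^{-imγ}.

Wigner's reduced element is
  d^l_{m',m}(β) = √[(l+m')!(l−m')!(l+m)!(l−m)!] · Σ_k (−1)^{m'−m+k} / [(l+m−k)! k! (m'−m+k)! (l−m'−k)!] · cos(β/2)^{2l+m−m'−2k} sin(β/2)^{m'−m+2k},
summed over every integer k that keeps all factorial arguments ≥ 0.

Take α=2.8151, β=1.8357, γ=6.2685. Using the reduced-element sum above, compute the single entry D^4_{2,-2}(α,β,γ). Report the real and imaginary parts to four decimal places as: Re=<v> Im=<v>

Re=-0.1140 Im=-0.0820

Split into d^4_{2,-2}(β=1.8357) × two z-phases.
Half-angle: c=0.607529, s=0.794297. N=√(720·2·2·720)=1440.000000
The bounds max(0,m−m')=0 and min(l+m,l−m')=2 give 3 terms
  k=0: (−1)^4·1440.0000/(96)·0.6075^4·0.7943^4 = +0.813378
  k=1: (−1)^5·1440.0000/(120)·0.6075^2·0.7943^6 = -1.112280
  k=2: (−1)^6·1440.0000/(1440)·0.6075^0·0.7943^8 = +0.158440
d^4_{2,-2}(1.8357) = +0.813378 -1.112280 +0.158440 = -0.140462
Phases: e^{-i·(2)·2.8151}=+0.794274+0.607560i, e^{-i·(-2)·6.2685}=+0.999569-0.029366i ⇒ D=-0.114023-0.082026i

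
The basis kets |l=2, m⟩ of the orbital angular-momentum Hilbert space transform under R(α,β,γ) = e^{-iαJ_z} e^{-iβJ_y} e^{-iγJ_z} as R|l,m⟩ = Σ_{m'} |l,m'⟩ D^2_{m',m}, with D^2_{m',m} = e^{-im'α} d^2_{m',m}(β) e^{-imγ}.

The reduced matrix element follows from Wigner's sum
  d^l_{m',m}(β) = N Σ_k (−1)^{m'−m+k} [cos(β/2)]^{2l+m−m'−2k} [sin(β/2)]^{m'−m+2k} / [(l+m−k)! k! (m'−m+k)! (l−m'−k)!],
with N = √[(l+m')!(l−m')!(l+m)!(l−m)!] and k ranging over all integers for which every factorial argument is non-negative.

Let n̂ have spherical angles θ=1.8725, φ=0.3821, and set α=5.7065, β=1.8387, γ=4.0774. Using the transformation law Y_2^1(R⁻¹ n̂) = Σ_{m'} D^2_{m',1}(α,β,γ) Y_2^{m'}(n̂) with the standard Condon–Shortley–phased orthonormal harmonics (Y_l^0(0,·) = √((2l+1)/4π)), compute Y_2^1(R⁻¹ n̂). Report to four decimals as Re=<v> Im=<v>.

Need the full column D^2_{m',1} for m'=−2..2 at α=5.7065, β=1.8387, γ=4.0774.
cos(β/2)=0.606337, sin(β/2)=0.795208
d^2_{-2,1}: single k=3 term ⇒ +0.609798;  D = +0.302140+0.529684i
d^2_{-1,1}: k∈[2..3] ⇒ +0.697446 -0.399873 = +0.297573;  D = -0.017340+0.297067i
d^2_{0,1}: k∈[1..2] ⇒ +0.434209 -0.746847 = -0.312638;  D = +0.185447-0.251698i
d^2_{1,1}: k∈[0..1] ⇒ +0.135163 -0.697446 = -0.562284;  D = +0.526413-0.197616i
d^2_{2,1}: single k=0 term ⇒ -0.354530;  D = +0.346173+0.076526i
Y_2^{m'}(θ=1.8725,φ=0.3821) and Σ D·Y over m':
  (+0.3021+0.5297i)·(+0.2542-0.2437i)  (-0.0173+0.2971i)·(-0.2034+0.0817i)  (+0.1854-0.2517i)·(-0.2318+0.0000i)  (+0.5264-0.1976i)·(+0.2034+0.0817i)  (+0.3462+0.0765i)·(+0.2542+0.2437i)
Y_2^1(R⁻¹ n̂) = +0.334724+0.164206i

Re=0.3347 Im=0.1642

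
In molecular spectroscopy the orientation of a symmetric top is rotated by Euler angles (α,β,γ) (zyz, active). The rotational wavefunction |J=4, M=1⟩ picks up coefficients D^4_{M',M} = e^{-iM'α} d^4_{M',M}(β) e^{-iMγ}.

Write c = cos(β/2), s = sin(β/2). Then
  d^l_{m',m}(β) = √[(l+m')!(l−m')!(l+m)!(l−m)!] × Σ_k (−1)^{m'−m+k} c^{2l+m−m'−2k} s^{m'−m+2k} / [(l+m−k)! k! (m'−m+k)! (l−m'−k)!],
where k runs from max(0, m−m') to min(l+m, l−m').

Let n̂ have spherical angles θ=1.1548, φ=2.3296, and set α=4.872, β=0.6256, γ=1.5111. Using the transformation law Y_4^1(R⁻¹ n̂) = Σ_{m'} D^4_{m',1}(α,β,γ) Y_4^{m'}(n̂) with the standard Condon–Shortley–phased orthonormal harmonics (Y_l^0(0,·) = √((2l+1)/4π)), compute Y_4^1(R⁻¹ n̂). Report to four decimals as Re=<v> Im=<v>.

Re=0.0893 Im=-0.1289

Need the full column D^4_{m',1} for m'=−4..4 at α=4.872, β=0.6256, γ=1.5111.
cos(β/2)=0.951476, sin(β/2)=0.307724
d^4_{-4,1}: single k=5 term ⇒ +0.017787;  D = +0.011433-0.013625i
d^4_{-3,1}: k∈[4..5] ⇒ +0.097220 -0.006101 = +0.091118;  D = +0.078222+0.046732i
d^4_{-2,1}: k∈[3..5] ⇒ +0.321357 -0.050420 +0.001055 = +0.271991;  D = -0.100614+0.252698i
d^4_{-1,1}: k∈[2..5] ⇒ +0.702601 -0.220474 +0.011531 -0.000080 = +0.493577;  D = -0.481755-0.107380i
d^4_{0,1}: k∈[1..4] ⇒ +0.971539 -0.609732 +0.063777 -0.001112 = +0.424473;  D = +0.025324-0.423717i
d^4_{1,1}: k∈[0..3] ⇒ +0.671710 -1.053902 +0.220474 -0.007687 = -0.169405;  D = -0.168560+0.016898i
d^4_{2,1}: k∈[0..2] ⇒ -0.921683 +0.482035 -0.033614 = -0.473261;  D = -0.121449-0.457412i
d^4_{3,1}: k∈[0..1] ⇒ +0.557672 -0.097220 = +0.460452;  D = -0.420596+0.187391i
d^4_{4,1}: single k=0 term ⇒ -0.170046;  D = +0.093011+0.142354i
Y_4^{m'}(θ=1.1548,φ=2.3296) and Σ D·Y over m':
  (+0.0114-0.0136i)·(-0.3081-0.0329i)  (+0.0782+0.0467i)·(+0.2947-0.2510i)  (-0.1006+0.2527i)·(-0.0021+0.0400i)  (-0.4818-0.1074i)·(+0.2234+0.2356i)  (+0.0253-0.4237i)·(-0.1021+0.0000i)  (-0.1686+0.0169i)·(-0.2234+0.2356i)  (-0.1214-0.4574i)·(-0.0021-0.0400i)  (-0.4206+0.1874i)·(-0.2947-0.2510i)  (+0.0930+0.1424i)·(-0.3081+0.0329i)
Y_4^1(R⁻¹ n̂) = +0.089291-0.128923i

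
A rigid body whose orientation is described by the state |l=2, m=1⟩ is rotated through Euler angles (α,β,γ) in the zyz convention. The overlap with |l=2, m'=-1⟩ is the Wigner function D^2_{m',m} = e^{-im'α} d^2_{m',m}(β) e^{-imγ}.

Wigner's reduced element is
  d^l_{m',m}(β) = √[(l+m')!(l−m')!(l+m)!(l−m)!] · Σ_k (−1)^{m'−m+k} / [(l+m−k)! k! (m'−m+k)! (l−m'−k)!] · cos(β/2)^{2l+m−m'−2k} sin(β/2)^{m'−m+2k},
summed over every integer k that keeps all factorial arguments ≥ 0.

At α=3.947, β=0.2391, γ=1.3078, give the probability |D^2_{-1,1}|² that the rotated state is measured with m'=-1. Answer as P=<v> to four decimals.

Split into d^2_{-1,1}(β=0.2391) × two z-phases.
With c≡cos(β/2)=0.992862 and s≡sin(β/2)=0.119265, N=[1·6·6·1]^{1/2}=6.000000
k∈{2,3} keeps every argument non-negative
  k=2: (−1)^0·6.0000/(2)·0.9929^2·0.1193^2 = +0.042066
  k=3: (−1)^1·6.0000/(6)·0.9929^0·0.1193^4 = -0.000202
d^2_{-1,1}(0.2391) = +0.042066 -0.000202 = +0.041863
|D^2_{-1,1}|² = |d^2_{-1,1}(β)|² = (+0.041863)² = 0.001753 (the z-rotation phases have unit modulus)

P=0.0018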